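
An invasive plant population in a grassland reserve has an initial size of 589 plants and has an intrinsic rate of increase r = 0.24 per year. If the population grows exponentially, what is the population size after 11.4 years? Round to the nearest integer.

N(t) = N₀·e^(rt) = 589 × e^(0.24×11.4) = 589 × e^2.736.
e^2.736 ≈ 15.425, so N ≈ 589 × 15.425 = 9085.42.

9085 plants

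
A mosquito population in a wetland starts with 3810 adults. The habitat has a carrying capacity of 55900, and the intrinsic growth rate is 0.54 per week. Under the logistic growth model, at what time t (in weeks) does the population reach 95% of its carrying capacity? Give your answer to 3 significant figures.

10.3 weeks

A = (K − N₀)/N₀ = (55900 − 3810)/3810 = 13.672.
Solve 55900/(1 + 13.672·e^(−0.54t)) = 53105: 1 + 13.672·e^(−0.54t) = 1.0526, so e^(−0.54t) = 0.00384961.
−0.54·t = ln(0.00384961) = -5.5598, so t = 5.5598/0.54 = 10.296.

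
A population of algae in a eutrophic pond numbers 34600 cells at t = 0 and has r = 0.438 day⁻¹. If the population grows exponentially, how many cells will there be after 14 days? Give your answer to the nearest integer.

N(t) = N₀·e^(rt) = 34600 × e^(0.438×14) = 34600 × e^6.132.
e^6.132 ≈ 460.36, so N ≈ 34600 × 460.36 = 1.592832×10^7.

15928316 cells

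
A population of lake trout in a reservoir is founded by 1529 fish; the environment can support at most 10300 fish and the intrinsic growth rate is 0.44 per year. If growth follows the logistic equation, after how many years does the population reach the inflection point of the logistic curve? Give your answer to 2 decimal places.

Logistic growth is fastest at N = K/2 = 5150.
A = (K − N₀)/N₀ = 5.7364. Set K/(1 + A·e^(−rt)) = K/2 → A·e^(−rt) = 1.
e^(−0.44t) = 1/5.7364 = 0.174324, so t = ln(5.7364)/0.44 = 1.7468/0.44 = 3.9701.

3.97 years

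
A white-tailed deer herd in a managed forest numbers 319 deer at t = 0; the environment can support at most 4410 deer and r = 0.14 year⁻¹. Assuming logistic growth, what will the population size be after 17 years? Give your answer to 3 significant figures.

2020 deer

A = (K − N₀)/N₀ = (4410 − 319)/319 = 12.824.
N(t) = K/(1 + A·e^(−rt)) = 4410/(1 + 12.824×e^(−0.14×17)).
e^(−2.38) = 0.092551; denominator = 1 + 12.824×0.092551 = 2.1869.
N = 4410/2.1869 = 2016.54.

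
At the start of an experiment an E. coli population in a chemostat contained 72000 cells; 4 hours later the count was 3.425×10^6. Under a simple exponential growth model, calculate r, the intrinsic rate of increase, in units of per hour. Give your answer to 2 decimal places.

From N(t) = N₀·e^(rt): e^(r·4) = 3.425×10^6/72000 = 47.569.
r·4 = ln(47.569) = 3.8622, so r = 3.8622/4 = 0.96555.

0.97 per hour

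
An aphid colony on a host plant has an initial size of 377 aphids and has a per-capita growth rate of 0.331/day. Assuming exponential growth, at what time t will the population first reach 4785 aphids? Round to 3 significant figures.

7.68 days

Set N₀·e^(rt) = 4785: e^(0.331·t) = 4785/377 = 12.692.
0.331·t = ln(12.692) = 2.541, so t = 2.541/0.331 = 7.6767.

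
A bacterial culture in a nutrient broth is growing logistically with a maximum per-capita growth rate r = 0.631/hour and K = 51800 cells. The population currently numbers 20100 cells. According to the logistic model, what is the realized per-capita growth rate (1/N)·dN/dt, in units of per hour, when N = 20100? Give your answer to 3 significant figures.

(1/N)·dN/dt = r(1 − N/K) = 0.631 × (1 − 20100/51800).
= 0.631 × 0.61197 = 0.38615.

0.386 per hour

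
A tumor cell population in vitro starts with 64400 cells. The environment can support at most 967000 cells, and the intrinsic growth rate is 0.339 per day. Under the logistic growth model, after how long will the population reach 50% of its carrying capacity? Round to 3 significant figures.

A = (K − N₀)/N₀ = (967000 − 64400)/64400 = 14.016.
Solve 967000/(1 + 14.016·e^(−0.339t)) = 483500: 1 + 14.016·e^(−0.339t) = 2, so e^(−0.339t) = 0.0713494.
−0.339·t = ln(0.0713494) = -2.6402, so t = 2.6402/0.339 = 7.7881.

7.79 days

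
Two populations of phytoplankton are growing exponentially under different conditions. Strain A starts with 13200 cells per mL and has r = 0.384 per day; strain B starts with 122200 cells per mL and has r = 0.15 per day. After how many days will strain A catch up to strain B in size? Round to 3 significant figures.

9.51 days

Set 13200·e^(0.384t) = 122200·e^(0.15t).
e^((0.384 − 0.15)t) = 122200/13200 → e^(0.234·t) = 9.2576.
0.234·t = ln(9.2576) = 2.2254, so t = 2.2254/0.234 = 9.5104.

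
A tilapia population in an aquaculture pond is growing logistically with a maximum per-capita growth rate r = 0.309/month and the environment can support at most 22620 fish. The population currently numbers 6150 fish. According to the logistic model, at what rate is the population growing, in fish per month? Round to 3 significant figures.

1380 fish per month

dN/dt = rN(1 − N/K) = 0.309 × 6150 × (1 − 6150/22620).
1 − 6150/22620 = 0.72812; dN/dt = 0.309 × 6150 × 0.72812 = 1383.7.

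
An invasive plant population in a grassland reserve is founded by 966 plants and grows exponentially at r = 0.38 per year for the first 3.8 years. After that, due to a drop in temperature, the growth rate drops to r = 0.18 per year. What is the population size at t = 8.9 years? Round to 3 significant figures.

10300 plants

Phase 1: N(3.8) = 966·e^(0.38×3.8) = 966·e^1.444 = 4093.53.
Phase 2 runs for 8.9 − 3.8 = 5.1 years at r = 0.18.
N(8.9) = 4093.53·e^(0.18×5.1) = 4093.53·e^0.918 = 10251.3.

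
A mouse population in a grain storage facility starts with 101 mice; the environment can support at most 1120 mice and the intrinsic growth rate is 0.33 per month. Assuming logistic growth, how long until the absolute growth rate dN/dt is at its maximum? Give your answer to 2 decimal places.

7.00 months

Logistic growth is fastest at N = K/2 = 560.
A = (K − N₀)/N₀ = 10.089. Set K/(1 + A·e^(−rt)) = K/2 → A·e^(−rt) = 1.
e^(−0.33t) = 1/10.089 = 0.0991168, so t = ln(10.089)/0.33 = 2.3115/0.33 = 7.0044.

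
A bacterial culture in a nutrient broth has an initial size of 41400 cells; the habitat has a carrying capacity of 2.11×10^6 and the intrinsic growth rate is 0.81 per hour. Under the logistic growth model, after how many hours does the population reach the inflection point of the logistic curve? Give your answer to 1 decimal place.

Logistic growth is fastest at N = K/2 = 1.055×10^6.
A = (K − N₀)/N₀ = 49.966. Set K/(1 + A·e^(−rt)) = K/2 → A·e^(−rt) = 1.
e^(−0.81t) = 1/49.966 = 0.0200135, so t = ln(49.966)/0.81 = 3.9113/0.81 = 4.8288.

4.8 hours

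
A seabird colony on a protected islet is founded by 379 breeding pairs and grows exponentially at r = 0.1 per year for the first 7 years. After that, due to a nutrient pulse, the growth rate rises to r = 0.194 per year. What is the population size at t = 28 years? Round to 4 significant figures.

Phase 1: N(7) = 379·e^(0.1×7) = 379·e^0.7 = 763.212.
Phase 2 runs for 28 − 7 = 21 years at r = 0.194.
N(28) = 763.212·e^(0.194×21) = 763.212·e^4.074 = 44870.5.

44870 breeding pairs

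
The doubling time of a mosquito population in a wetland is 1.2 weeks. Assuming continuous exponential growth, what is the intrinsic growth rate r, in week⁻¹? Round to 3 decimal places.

r = ln(2)/t_d = 0.6931/1.2 = 0.57762.

0.578 per week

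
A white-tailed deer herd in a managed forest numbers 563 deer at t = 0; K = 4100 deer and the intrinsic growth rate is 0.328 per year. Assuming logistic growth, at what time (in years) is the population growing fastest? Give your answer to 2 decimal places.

5.60 years

Logistic growth is fastest at N = K/2 = 2050.
A = (K − N₀)/N₀ = 6.2824. Set K/(1 + A·e^(−rt)) = K/2 → A·e^(−rt) = 1.
e^(−0.328t) = 1/6.2824 = 0.159174, so t = ln(6.2824)/0.328 = 1.8378/0.328 = 5.6029.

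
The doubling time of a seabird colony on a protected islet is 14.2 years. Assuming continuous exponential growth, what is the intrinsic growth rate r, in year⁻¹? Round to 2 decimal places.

r = ln(2)/t_d = 0.6931/14.2 = 0.048813.

0.05 per year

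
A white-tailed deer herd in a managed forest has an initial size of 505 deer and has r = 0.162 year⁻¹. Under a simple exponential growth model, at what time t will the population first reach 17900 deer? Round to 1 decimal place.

Set N₀·e^(rt) = 17900: e^(0.162·t) = 17900/505 = 35.446.
0.162·t = ln(35.446) = 3.568, so t = 3.568/0.162 = 22.025.

22.0 years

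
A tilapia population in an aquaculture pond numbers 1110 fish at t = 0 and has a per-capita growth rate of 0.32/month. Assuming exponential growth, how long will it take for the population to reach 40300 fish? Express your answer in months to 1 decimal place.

Set N₀·e^(rt) = 40300: e^(0.32·t) = 40300/1110 = 36.306.
0.32·t = ln(36.306) = 3.592, so t = 3.592/0.32 = 11.225.

11.2 months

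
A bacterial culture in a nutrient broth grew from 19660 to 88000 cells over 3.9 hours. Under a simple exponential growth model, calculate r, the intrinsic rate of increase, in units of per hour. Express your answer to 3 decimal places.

From N(t) = N₀·e^(rt): e^(r·3.9) = 88000/19660 = 4.4761.
r·3.9 = ln(4.4761) = 1.4988, so r = 1.4988/3.9 = 0.3843.

0.384 per hour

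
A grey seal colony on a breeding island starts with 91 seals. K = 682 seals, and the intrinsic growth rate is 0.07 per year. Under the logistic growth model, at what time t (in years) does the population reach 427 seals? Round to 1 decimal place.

A = (K − N₀)/N₀ = (682 − 91)/91 = 6.4945.
Solve 682/(1 + 6.4945·e^(−0.07t)) = 427: 1 + 6.4945·e^(−0.07t) = 1.5972, so e^(−0.07t) = 0.0919531.
−0.07·t = ln(0.0919531) = -2.3865, so t = 2.3865/0.07 = 34.093.

34.1 years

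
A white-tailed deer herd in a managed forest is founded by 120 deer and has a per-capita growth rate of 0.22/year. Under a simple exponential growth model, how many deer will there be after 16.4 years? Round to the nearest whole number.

4427 deer

N(t) = N₀·e^(rt) = 120 × e^(0.22×16.4) = 120 × e^3.608.
e^3.608 ≈ 36.892, so N ≈ 120 × 36.892 = 4427.06.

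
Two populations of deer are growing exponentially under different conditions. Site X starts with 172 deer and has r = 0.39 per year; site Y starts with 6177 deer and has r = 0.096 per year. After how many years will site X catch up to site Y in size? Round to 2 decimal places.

12.18 years

Set 172·e^(0.39t) = 6177·e^(0.096t).
e^((0.39 − 0.096)t) = 6177/172 → e^(0.294·t) = 35.913.
0.294·t = ln(35.913) = 3.5811, so t = 3.5811/0.294 = 12.181.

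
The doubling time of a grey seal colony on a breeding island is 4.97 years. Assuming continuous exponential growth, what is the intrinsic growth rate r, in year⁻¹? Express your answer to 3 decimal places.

r = ln(2)/t_d = 0.6931/4.97 = 0.13947.

0.139 per year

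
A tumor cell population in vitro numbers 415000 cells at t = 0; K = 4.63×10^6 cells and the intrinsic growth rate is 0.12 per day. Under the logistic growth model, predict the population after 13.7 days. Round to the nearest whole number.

A = (K − N₀)/N₀ = (4.63×10^6 − 415000)/415000 = 10.157.
N(t) = K/(1 + A·e^(−rt)) = 4.63×10^6/(1 + 10.157×e^(−0.12×13.7)).
e^(−1.644) = 0.19321; denominator = 1 + 10.157×0.19321 = 2.9623.
N = 4.63×10^6/2.9623 = 1.562965×10^6.

1562965 cells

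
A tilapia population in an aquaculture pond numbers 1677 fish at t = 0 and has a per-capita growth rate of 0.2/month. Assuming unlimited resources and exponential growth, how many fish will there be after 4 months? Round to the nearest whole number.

N(t) = N₀·e^(rt) = 1677 × e^(0.2×4) = 1677 × e^0.8.
e^0.8 ≈ 2.2255, so N ≈ 1677 × 2.2255 = 3732.23.

3732 fish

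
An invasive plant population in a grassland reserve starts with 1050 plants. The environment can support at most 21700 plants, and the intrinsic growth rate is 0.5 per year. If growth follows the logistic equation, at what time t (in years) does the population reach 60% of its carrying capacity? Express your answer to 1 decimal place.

6.8 years

A = (K − N₀)/N₀ = (21700 − 1050)/1050 = 19.667.
Solve 21700/(1 + 19.667·e^(−0.5t)) = 13020: 1 + 19.667·e^(−0.5t) = 1.6667, so e^(−0.5t) = 0.0338983.
−0.5·t = ln(0.0338983) = -3.3844, so t = 3.3844/0.5 = 6.7688.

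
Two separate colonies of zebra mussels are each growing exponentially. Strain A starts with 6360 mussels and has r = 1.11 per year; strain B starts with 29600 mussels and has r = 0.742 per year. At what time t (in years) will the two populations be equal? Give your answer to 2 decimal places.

4.18 years

Set 6360·e^(1.11t) = 29600·e^(0.742t).
e^((1.11 − 0.742)t) = 29600/6360 → e^(0.368·t) = 4.6541.
0.368·t = ln(4.6541) = 1.5377, so t = 1.5377/0.368 = 4.1787.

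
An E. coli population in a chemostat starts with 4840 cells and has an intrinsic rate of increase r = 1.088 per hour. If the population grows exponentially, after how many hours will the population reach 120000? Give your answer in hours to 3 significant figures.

Set N₀·e^(rt) = 120000: e^(1.088·t) = 120000/4840 = 24.793.
1.088·t = ln(24.793) = 3.2106, so t = 3.2106/1.088 = 2.9509.

2.95 hours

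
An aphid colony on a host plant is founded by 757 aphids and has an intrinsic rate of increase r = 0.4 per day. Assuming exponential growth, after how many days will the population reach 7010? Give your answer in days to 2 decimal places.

Set N₀·e^(rt) = 7010: e^(0.4·t) = 7010/757 = 9.2602.
0.4·t = ln(9.2602) = 2.2257, so t = 2.2257/0.4 = 5.5643.

5.56 days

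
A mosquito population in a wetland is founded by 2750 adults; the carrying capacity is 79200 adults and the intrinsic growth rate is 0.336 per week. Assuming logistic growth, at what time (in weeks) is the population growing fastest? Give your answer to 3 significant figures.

9.90 weeks

Logistic growth is fastest at N = K/2 = 39600.
A = (K − N₀)/N₀ = 27.8. Set K/(1 + A·e^(−rt)) = K/2 → A·e^(−rt) = 1.
e^(−0.336t) = 1/27.8 = 0.0359712, so t = ln(27.8)/0.336 = 3.325/0.336 = 9.8959.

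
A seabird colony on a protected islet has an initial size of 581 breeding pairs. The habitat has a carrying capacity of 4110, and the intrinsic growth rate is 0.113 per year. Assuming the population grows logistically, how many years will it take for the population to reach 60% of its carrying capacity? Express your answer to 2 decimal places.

A = (K − N₀)/N₀ = (4110 − 581)/581 = 6.074.
Solve 4110/(1 + 6.074·e^(−0.113t)) = 2466: 1 + 6.074·e^(−0.113t) = 1.6667, so e^(−0.113t) = 0.109757.
−0.113·t = ln(0.109757) = -2.2095, so t = 2.2095/0.113 = 19.553.

19.55 years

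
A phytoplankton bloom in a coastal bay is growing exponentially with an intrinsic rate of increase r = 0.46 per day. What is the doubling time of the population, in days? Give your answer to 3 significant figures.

1.51 days

Doubling time t_d = ln(2)/r = 0.6931/0.46 = 1.5068.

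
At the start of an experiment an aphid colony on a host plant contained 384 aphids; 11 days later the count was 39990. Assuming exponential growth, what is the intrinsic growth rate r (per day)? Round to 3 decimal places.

From N(t) = N₀·e^(rt): e^(r·11) = 39990/384 = 104.14.
r·11 = ln(104.14) = 4.6457, so r = 4.6457/11 = 0.42234.

0.422 per day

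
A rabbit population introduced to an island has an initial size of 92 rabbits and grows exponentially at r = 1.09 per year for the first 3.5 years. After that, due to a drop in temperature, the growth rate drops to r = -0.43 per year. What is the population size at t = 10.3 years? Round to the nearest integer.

Phase 1: N(3.5) = 92·e^(1.09×3.5) = 92·e^3.815 = 4174.66.
Phase 2 runs for 10.3 − 3.5 = 6.8 years at r = -0.43.
N(10.3) = 4174.66·e^(-0.43×6.8) = 4174.66·e^-2.924 = 224.256.

224 rabbits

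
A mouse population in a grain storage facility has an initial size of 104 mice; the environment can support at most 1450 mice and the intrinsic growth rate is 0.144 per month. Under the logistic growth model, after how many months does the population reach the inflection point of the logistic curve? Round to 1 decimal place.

17.8 months

Logistic growth is fastest at N = K/2 = 725.
A = (K − N₀)/N₀ = 12.942. Set K/(1 + A·e^(−rt)) = K/2 → A·e^(−rt) = 1.
e^(−0.144t) = 1/12.942 = 0.077266, so t = ln(12.942)/0.144 = 2.5605/0.144 = 17.781.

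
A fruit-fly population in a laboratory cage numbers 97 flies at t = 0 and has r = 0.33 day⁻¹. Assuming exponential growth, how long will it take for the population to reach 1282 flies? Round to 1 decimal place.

7.8 days

Set N₀·e^(rt) = 1282: e^(0.33·t) = 1282/97 = 13.216.
0.33·t = ln(13.216) = 2.5815, so t = 2.5815/0.33 = 7.8226.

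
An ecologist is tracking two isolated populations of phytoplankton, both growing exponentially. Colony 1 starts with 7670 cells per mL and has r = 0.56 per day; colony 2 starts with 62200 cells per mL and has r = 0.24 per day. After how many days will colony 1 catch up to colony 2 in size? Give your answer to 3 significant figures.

Set 7670·e^(0.56t) = 62200·e^(0.24t).
e^((0.56 − 0.24)t) = 62200/7670 → e^(0.32·t) = 8.1095.
0.32·t = ln(8.1095) = 2.093, so t = 2.093/0.32 = 6.5407.

6.54 days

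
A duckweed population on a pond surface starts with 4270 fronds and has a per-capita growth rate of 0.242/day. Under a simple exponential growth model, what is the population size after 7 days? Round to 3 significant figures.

N(t) = N₀·e^(rt) = 4270 × e^(0.242×7) = 4270 × e^1.694.
e^1.694 ≈ 5.4412, so N ≈ 4270 × 5.4412 = 23233.9.

23200 fronds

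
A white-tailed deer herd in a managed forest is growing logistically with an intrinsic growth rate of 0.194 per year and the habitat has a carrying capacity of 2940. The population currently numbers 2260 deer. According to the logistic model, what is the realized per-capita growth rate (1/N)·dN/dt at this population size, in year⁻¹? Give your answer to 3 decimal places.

(1/N)·dN/dt = r(1 − N/K) = 0.194 × (1 − 2260/2940).
= 0.194 × 0.23129 = 0.044871.

0.045 per year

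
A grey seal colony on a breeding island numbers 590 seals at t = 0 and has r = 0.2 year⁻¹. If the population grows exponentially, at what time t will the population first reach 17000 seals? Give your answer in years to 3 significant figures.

Set N₀·e^(rt) = 17000: e^(0.2·t) = 17000/590 = 28.814.
0.2·t = ln(28.814) = 3.3608, so t = 3.3608/0.2 = 16.804.

16.8 years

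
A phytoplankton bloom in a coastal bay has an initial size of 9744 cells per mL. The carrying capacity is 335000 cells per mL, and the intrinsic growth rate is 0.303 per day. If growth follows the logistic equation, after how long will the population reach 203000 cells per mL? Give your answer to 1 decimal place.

13.0 days

A = (K − N₀)/N₀ = (335000 − 9744)/9744 = 33.38.
Solve 335000/(1 + 33.38·e^(−0.303t)) = 203000: 1 + 33.38·e^(−0.303t) = 1.6502, so e^(−0.303t) = 0.01948.
−0.303·t = ln(0.01948) = -3.9384, so t = 3.9384/0.303 = 12.998.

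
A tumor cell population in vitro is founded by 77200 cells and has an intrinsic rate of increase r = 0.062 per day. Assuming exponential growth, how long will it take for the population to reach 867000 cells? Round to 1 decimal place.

Set N₀·e^(rt) = 867000: e^(0.062·t) = 867000/77200 = 11.231.
0.062·t = ln(11.231) = 2.4186, so t = 2.4186/0.062 = 39.01.

39.0 days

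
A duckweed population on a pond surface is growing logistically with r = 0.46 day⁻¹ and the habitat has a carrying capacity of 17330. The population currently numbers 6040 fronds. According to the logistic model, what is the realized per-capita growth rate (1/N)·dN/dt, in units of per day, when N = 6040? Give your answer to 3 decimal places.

0.300 per day

(1/N)·dN/dt = r(1 − N/K) = 0.46 × (1 − 6040/17330).
= 0.46 × 0.65147 = 0.29968.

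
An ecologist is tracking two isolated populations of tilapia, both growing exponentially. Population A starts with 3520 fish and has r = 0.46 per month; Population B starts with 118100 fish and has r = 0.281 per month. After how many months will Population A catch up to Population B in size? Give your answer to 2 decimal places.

Set 3520·e^(0.46t) = 118100·e^(0.281t).
e^((0.46 − 0.281)t) = 118100/3520 → e^(0.179·t) = 33.551.
0.179·t = ln(33.551) = 3.5131, so t = 3.5131/0.179 = 19.626.

19.63 months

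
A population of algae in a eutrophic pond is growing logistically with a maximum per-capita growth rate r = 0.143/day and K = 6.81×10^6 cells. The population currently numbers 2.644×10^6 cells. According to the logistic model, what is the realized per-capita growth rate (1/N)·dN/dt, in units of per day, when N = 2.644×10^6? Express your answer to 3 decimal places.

(1/N)·dN/dt = r(1 − N/K) = 0.143 × (1 − 2.644×10^6/6.81×10^6).
= 0.143 × 0.61175 = 0.08748.

0.087 per day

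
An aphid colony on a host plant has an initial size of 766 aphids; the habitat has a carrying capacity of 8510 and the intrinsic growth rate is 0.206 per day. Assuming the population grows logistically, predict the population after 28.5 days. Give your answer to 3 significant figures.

A = (K − N₀)/N₀ = (8510 − 766)/766 = 10.11.
N(t) = K/(1 + A·e^(−rt)) = 8510/(1 + 10.11×e^(−0.206×28.5)).
e^(−5.871) = 0.0028201; denominator = 1 + 10.11×0.0028201 = 1.0285.
N = 8510/1.0285 = 8274.11.

8270 aphids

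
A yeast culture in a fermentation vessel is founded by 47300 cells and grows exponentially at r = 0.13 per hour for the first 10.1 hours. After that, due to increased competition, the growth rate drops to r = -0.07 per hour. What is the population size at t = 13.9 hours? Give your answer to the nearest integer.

134762 cells

Phase 1: N(10.1) = 47300·e^(0.13×10.1) = 47300·e^1.313 = 175829.
Phase 2 runs for 13.9 − 10.1 = 3.8 hours at r = -0.07.
N(13.9) = 175829·e^(-0.07×3.8) = 175829·e^-0.266 = 134762.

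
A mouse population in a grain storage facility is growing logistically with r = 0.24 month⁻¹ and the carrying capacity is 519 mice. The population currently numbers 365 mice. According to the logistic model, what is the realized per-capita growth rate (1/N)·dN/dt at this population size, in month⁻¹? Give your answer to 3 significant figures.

0.0712 per month

(1/N)·dN/dt = r(1 − N/K) = 0.24 × (1 − 365/519).
= 0.24 × 0.29672 = 0.071214.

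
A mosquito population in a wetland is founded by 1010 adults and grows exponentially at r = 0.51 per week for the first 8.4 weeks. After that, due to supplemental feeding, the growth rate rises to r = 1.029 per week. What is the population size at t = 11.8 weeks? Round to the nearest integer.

Phase 1: N(8.4) = 1010·e^(0.51×8.4) = 1010·e^4.284 = 73255.3.
Phase 2 runs for 11.8 − 8.4 = 3.4 weeks at r = 1.029.
N(11.8) = 73255.3·e^(1.029×3.4) = 73255.3·e^3.499 = 2.422488×10^6.

2422488 adults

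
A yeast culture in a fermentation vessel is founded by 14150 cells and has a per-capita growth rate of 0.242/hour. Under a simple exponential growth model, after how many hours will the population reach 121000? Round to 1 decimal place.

8.9 hours

Set N₀·e^(rt) = 121000: e^(0.242·t) = 121000/14150 = 8.5512.
0.242·t = ln(8.5512) = 2.1461, so t = 2.1461/0.242 = 8.8681.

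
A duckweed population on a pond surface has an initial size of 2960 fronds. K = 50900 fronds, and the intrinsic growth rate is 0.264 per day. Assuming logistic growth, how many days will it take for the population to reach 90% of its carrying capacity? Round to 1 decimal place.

A = (K − N₀)/N₀ = (50900 − 2960)/2960 = 16.196.
Solve 50900/(1 + 16.196·e^(−0.264t)) = 45810: 1 + 16.196·e^(−0.264t) = 1.1111, so e^(−0.264t) = 0.00686043.
−0.264·t = ln(0.00686043) = -4.982, so t = 4.982/0.264 = 18.871.

18.9 days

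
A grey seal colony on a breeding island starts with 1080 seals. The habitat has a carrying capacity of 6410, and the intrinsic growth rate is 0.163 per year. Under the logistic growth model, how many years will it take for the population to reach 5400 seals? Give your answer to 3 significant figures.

A = (K − N₀)/N₀ = (6410 − 1080)/1080 = 4.9352.
Solve 6410/(1 + 4.9352·e^(−0.163t)) = 5400: 1 + 4.9352·e^(−0.163t) = 1.187, so e^(−0.163t) = 0.0378987.
−0.163·t = ln(0.0378987) = -3.2728, so t = 3.2728/0.163 = 20.079.

20.1 years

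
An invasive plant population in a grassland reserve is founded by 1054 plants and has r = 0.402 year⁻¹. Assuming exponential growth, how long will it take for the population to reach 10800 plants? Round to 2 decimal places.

Set N₀·e^(rt) = 10800: e^(0.402·t) = 10800/1054 = 10.247.
0.402·t = ln(10.247) = 2.327, so t = 2.327/0.402 = 5.7884.

5.79 years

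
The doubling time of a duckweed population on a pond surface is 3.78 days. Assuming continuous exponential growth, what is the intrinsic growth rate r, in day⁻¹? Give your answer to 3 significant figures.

r = ln(2)/t_d = 0.6931/3.78 = 0.18337.

0.183 per day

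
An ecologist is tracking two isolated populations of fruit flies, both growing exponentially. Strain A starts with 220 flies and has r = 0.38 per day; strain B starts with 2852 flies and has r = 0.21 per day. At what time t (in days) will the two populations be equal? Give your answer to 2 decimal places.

Set 220·e^(0.38t) = 2852·e^(0.21t).
e^((0.38 − 0.21)t) = 2852/220 → e^(0.17·t) = 12.964.
0.17·t = ln(12.964) = 2.5621, so t = 2.5621/0.17 = 15.071.

15.07 days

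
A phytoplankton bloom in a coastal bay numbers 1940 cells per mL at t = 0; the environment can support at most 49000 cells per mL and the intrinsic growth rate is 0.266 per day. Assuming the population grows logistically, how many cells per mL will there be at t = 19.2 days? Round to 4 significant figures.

A = (K − N₀)/N₀ = (49000 − 1940)/1940 = 24.258.
N(t) = K/(1 + A·e^(−rt)) = 49000/(1 + 24.258×e^(−0.266×19.2)).
e^(−5.107) = 0.006053; denominator = 1 + 24.258×0.006053 = 1.1468.
N = 49000/1.1468 = 42726.4.

42730 cells per mL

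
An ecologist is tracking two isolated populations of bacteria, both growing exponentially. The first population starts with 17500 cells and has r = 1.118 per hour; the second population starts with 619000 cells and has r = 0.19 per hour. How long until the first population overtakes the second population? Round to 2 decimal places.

Set 17500·e^(1.118t) = 619000·e^(0.19t).
e^((1.118 − 0.19)t) = 619000/17500 → e^(0.928·t) = 35.371.
0.928·t = ln(35.371) = 3.5659, so t = 3.5659/0.928 = 3.8426.

3.84 hours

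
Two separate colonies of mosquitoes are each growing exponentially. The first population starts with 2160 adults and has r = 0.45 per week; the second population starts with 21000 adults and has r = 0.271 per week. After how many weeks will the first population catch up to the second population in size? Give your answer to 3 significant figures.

Set 2160·e^(0.45t) = 21000·e^(0.271t).
e^((0.45 − 0.271)t) = 21000/2160 → e^(0.179·t) = 9.7222.
0.179·t = ln(9.7222) = 2.2744, so t = 2.2744/0.179 = 12.706.

12.7 weeks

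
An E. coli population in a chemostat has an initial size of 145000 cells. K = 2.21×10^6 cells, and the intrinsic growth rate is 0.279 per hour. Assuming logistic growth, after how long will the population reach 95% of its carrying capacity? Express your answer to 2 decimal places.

A = (K − N₀)/N₀ = (2.21×10^6 − 145000)/145000 = 14.241.
Solve 2.21×10^6/(1 + 14.241·e^(−0.279t)) = 2.0995×10^6: 1 + 14.241·e^(−0.279t) = 1.0526, so e^(−0.279t) = 0.00369568.
−0.279·t = ln(0.00369568) = -5.6006, so t = 5.6006/0.279 = 20.074.

20.07 hours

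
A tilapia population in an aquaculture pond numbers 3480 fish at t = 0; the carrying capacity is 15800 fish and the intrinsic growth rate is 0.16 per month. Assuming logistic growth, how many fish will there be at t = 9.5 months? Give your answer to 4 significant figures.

8905 fish

A = (K − N₀)/N₀ = (15800 − 3480)/3480 = 3.5402.
N(t) = K/(1 + A·e^(−rt)) = 15800/(1 + 3.5402×e^(−0.16×9.5)).
e^(−1.52) = 0.21871; denominator = 1 + 3.5402×0.21871 = 1.7743.
N = 15800/1.7743 = 8904.97.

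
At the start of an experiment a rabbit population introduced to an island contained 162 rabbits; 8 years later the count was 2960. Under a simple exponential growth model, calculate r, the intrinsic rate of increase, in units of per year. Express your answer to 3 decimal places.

0.363 per year

From N(t) = N₀·e^(rt): e^(r·8) = 2960/162 = 18.272.
r·8 = ln(18.272) = 2.9053, so r = 2.9053/8 = 0.36317.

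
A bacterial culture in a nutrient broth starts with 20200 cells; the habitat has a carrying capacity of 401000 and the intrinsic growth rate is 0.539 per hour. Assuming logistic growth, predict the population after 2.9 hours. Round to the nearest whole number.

A = (K − N₀)/N₀ = (401000 − 20200)/20200 = 18.851.
N(t) = K/(1 + A·e^(−rt)) = 401000/(1 + 18.851×e^(−0.539×2.9)).
e^(−1.563) = 0.20949; denominator = 1 + 18.851×0.20949 = 4.9491.
N = 401000/4.9491 = 81024.6.

81025 cells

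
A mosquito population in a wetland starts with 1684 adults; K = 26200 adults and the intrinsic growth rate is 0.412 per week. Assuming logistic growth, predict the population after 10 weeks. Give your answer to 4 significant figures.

A = (K − N₀)/N₀ = (26200 − 1684)/1684 = 14.558.
N(t) = K/(1 + A·e^(−rt)) = 26200/(1 + 14.558×e^(−0.412×10)).
e^(−4.12) = 0.016245; denominator = 1 + 14.558×0.016245 = 1.2365.
N = 26200/1.2365 = 21189.

21190 adults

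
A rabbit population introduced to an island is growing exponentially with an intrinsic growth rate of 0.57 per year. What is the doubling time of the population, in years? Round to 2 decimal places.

Doubling time t_d = ln(2)/r = 0.6931/0.57 = 1.216.

1.22 years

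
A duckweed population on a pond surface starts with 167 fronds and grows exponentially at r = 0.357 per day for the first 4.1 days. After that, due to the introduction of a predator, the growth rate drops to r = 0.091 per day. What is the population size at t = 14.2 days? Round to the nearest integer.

1809 fronds

Phase 1: N(4.1) = 167·e^(0.357×4.1) = 167·e^1.464 = 721.761.
Phase 2 runs for 14.2 − 4.1 = 10.1 days at r = 0.091.
N(14.2) = 721.761·e^(0.091×10.1) = 721.761·e^0.9191 = 1809.48.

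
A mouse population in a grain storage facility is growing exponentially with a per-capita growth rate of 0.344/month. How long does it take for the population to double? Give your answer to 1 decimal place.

Doubling time t_d = ln(2)/r = 0.6931/0.344 = 2.015.

2.0 months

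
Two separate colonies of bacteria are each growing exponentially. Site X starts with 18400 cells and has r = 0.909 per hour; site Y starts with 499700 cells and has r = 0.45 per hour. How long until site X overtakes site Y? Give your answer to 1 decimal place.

7.2 hours

Set 18400·e^(0.909t) = 499700·e^(0.45t).
e^((0.909 − 0.45)t) = 499700/18400 → e^(0.459·t) = 27.158.
0.459·t = ln(27.158) = 3.3017, so t = 3.3017/0.459 = 7.1932.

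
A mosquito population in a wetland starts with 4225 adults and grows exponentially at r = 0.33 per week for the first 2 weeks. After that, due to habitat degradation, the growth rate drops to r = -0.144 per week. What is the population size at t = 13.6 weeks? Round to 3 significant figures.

Phase 1: N(2) = 4225·e^(0.33×2) = 4225·e^0.66 = 8174.5.
Phase 2 runs for 13.6 − 2 = 11.6 weeks at r = -0.144.
N(13.6) = 8174.5·e^(-0.144×11.6) = 8174.5·e^-1.67 = 1538.21.

1540 adults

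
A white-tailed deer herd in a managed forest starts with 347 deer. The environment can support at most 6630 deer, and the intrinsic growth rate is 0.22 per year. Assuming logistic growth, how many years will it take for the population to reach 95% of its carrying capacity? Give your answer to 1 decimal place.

26.5 years

A = (K − N₀)/N₀ = (6630 − 347)/347 = 18.107.
Solve 6630/(1 + 18.107·e^(−0.22t)) = 6298.5: 1 + 18.107·e^(−0.22t) = 1.0526, so e^(−0.22t) = 0.00290676.
−0.22·t = ln(0.00290676) = -5.8407, so t = 5.8407/0.22 = 26.549.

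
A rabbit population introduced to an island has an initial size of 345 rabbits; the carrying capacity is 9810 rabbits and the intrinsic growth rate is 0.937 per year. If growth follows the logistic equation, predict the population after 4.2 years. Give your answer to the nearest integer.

A = (K − N₀)/N₀ = (9810 − 345)/345 = 27.435.
N(t) = K/(1 + A·e^(−rt)) = 9810/(1 + 27.435×e^(−0.937×4.2)).
e^(−3.935) = 0.019538; denominator = 1 + 27.435×0.019538 = 1.536.
N = 9810/1.536 = 6386.65.

6387 rabbits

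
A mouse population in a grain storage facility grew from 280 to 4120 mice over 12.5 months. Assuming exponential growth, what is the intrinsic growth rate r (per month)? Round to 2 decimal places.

0.22 per month

From N(t) = N₀·e^(rt): e^(r·12.5) = 4120/280 = 14.714.
r·12.5 = ln(14.714) = 2.6888, so r = 2.6888/12.5 = 0.21511.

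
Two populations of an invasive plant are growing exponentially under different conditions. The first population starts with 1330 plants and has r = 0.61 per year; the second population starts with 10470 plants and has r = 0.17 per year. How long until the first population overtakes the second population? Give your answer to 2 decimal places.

Set 1330·e^(0.61t) = 10470·e^(0.17t).
e^((0.61 − 0.17)t) = 10470/1330 → e^(0.44·t) = 7.8722.
0.44·t = ln(7.8722) = 2.0633, so t = 2.0633/0.44 = 4.6894.

4.69 years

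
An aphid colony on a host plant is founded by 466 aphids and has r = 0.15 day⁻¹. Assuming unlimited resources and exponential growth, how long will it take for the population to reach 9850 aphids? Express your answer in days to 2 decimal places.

Set N₀·e^(rt) = 9850: e^(0.15·t) = 9850/466 = 21.137.
0.15·t = ln(21.137) = 3.051, so t = 3.051/0.15 = 20.34.

20.34 days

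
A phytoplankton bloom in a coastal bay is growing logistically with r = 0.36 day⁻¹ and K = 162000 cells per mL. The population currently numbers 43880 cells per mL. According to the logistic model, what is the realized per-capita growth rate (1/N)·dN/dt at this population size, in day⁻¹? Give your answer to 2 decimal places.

(1/N)·dN/dt = r(1 − N/K) = 0.36 × (1 − 43880/162000).
= 0.36 × 0.72914 = 0.26249.

0.26 per day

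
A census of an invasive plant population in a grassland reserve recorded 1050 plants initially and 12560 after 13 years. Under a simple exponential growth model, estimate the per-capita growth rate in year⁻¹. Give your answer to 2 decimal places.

From N(t) = N₀·e^(rt): e^(r·13) = 12560/1050 = 11.962.
r·13 = ln(11.962) = 2.4817, so r = 2.4817/13 = 0.1909.

0.19 per year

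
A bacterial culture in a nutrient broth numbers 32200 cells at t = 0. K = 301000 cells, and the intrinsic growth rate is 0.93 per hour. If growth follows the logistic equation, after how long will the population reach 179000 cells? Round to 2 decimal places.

2.69 hours

A = (K − N₀)/N₀ = (301000 − 32200)/32200 = 8.3478.
Solve 301000/(1 + 8.3478·e^(−0.93t)) = 179000: 1 + 8.3478·e^(−0.93t) = 1.6816, so e^(−0.93t) = 0.0816457.
−0.93·t = ln(0.0816457) = -2.5054, so t = 2.5054/0.93 = 2.6939.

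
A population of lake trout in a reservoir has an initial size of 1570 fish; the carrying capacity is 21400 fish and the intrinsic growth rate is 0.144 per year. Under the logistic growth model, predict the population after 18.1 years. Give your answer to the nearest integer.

A = (K − N₀)/N₀ = (21400 − 1570)/1570 = 12.631.
N(t) = K/(1 + A·e^(−rt)) = 21400/(1 + 12.631×e^(−0.144×18.1)).
e^(−2.606) = 0.0738; denominator = 1 + 12.631×0.0738 = 1.9321.
N = 21400/1.9321 = 11075.8.

11076 fish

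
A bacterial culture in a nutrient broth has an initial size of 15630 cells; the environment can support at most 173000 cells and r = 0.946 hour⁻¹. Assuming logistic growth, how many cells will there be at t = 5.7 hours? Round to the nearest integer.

165419 cells

A = (K − N₀)/N₀ = (173000 − 15630)/15630 = 10.068.
N(t) = K/(1 + A·e^(−rt)) = 173000/(1 + 10.068×e^(−0.946×5.7)).
e^(−5.392) = 0.0045519; denominator = 1 + 10.068×0.0045519 = 1.0458.
N = 173000/1.0458 = 165419.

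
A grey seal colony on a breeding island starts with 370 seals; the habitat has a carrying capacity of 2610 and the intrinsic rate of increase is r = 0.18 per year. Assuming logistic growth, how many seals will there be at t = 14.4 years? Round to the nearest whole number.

1796 seals

A = (K − N₀)/N₀ = (2610 − 370)/370 = 6.0541.
N(t) = K/(1 + A·e^(−rt)) = 2610/(1 + 6.0541×e^(−0.18×14.4)).
e^(−2.592) = 0.07487; denominator = 1 + 6.0541×0.07487 = 1.4533.
N = 2610/1.4533 = 1795.95.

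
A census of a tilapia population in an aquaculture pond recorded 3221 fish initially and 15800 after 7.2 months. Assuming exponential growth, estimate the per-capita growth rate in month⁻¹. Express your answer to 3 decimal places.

0.221 per month

From N(t) = N₀·e^(rt): e^(r·7.2) = 15800/3221 = 4.9053.
r·7.2 = ln(4.9053) = 1.5903, so r = 1.5903/7.2 = 0.22088.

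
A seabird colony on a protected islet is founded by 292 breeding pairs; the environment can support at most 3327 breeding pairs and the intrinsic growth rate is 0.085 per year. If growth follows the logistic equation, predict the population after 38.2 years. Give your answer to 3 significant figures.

A = (K − N₀)/N₀ = (3327 − 292)/292 = 10.394.
N(t) = K/(1 + A·e^(−rt)) = 3327/(1 + 10.394×e^(−0.085×38.2)).
e^(−3.247) = 0.038891; denominator = 1 + 10.394×0.038891 = 1.4042.
N = 3327/1.4042 = 2369.28.

2370 breeding pairs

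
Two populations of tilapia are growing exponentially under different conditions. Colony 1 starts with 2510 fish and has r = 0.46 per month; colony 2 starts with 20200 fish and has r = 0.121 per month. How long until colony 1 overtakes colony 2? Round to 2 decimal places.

6.15 months

Set 2510·e^(0.46t) = 20200·e^(0.121t).
e^((0.46 − 0.121)t) = 20200/2510 → e^(0.339·t) = 8.0478.
0.339·t = ln(8.0478) = 2.0854, so t = 2.0854/0.339 = 6.1516.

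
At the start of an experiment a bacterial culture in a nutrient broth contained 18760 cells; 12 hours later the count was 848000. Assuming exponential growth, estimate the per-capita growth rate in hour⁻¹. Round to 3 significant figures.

From N(t) = N₀·e^(rt): e^(r·12) = 848000/18760 = 45.203.
r·12 = ln(45.203) = 3.8112, so r = 3.8112/12 = 0.3176.

0.318 per hour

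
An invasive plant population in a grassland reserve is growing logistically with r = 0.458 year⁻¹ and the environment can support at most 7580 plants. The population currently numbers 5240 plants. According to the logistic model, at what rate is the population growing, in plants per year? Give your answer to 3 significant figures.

741 plants per year

dN/dt = rN(1 − N/K) = 0.458 × 5240 × (1 − 5240/7580).
1 − 5240/7580 = 0.30871; dN/dt = 0.458 × 5240 × 0.30871 = 740.87.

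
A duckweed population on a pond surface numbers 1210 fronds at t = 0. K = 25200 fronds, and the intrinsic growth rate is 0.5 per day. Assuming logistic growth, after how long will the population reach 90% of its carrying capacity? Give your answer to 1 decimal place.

10.4 days

A = (K − N₀)/N₀ = (25200 − 1210)/1210 = 19.826.
Solve 25200/(1 + 19.826·e^(−0.5t)) = 22680: 1 + 19.826·e^(−0.5t) = 1.1111, so e^(−0.5t) = 0.00560419.
−0.5·t = ln(0.00560419) = -5.1842, so t = 5.1842/0.5 = 10.368.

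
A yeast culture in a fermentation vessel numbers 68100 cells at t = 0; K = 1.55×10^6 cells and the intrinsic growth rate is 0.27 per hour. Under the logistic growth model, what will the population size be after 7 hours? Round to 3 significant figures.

A = (K − N₀)/N₀ = (1.55×10^6 − 68100)/68100 = 21.761.
N(t) = K/(1 + A·e^(−rt)) = 1.55×10^6/(1 + 21.761×e^(−0.27×7)).
e^(−1.89) = 0.15107; denominator = 1 + 21.761×0.15107 = 4.2874.
N = 1.55×10^6/4.2874 = 361523.

362000 cells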